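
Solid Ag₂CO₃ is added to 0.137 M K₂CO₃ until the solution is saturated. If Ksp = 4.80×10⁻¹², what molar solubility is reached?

2.96×10⁻⁶ M

Ag₂CO₃(s) ⇌ 2 Ag⁺(aq) + CO₃²⁻(aq)
The solution already contains CO₃²⁻ at 0.137 M. Let s be the molar solubility of Ag₂CO₃.
[CO₃²⁻] ≈ 0.137 M (common ion dominates); [Ag⁺] = 2s.
Ksp = [Ag⁺]^2[CO₃²⁻] = (2s)^2(0.137)
(2s)^2 = 4.80×10⁻¹² / (0.137) = 3.50×10⁻¹¹
s = 2.96×10⁻⁶ M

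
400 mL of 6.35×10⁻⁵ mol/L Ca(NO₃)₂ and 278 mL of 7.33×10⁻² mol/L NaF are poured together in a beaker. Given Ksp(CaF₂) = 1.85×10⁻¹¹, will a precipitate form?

Total volume after mixing = 400 + 278 = 678 mL.
[Ca²⁺] = (6.35×10⁻⁵)(400)/678 = 3.75×10⁻⁵ mol/L
[F⁻] = (7.33×10⁻²)(278)/678 = 3.01×10⁻² mol/L
Q = [Ca²⁺][F⁻]^2 = 3.38×10⁻⁸
Since Q (3.38×10⁻⁸) exceeds Ksp (1.85×10⁻¹¹), CaF₂ will precipitate.

Yes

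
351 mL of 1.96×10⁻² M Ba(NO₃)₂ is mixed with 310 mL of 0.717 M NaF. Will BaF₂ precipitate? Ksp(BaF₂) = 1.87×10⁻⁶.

The combined volume is 661 mL.
[Ba²⁺] = (1.96×10⁻²)(351)/661 = 1.04×10⁻² M
[F⁻] = (0.717)(310)/661 = 0.336 M
Q = [Ba²⁺][F⁻]^2 = 1.18×10⁻³
Because Q > Ksp (1.18×10⁻³ vs 1.87×10⁻⁶), a precipitate of BaF₂ forms.

Yes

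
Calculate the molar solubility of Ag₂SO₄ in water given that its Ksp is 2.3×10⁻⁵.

1.8×10⁻² M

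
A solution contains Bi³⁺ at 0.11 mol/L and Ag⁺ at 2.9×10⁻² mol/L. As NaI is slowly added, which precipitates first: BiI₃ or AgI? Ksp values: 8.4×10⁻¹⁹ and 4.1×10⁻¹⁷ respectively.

AgI

Precipitation of each salt begins when its ion product equals Ksp.
For BiI₃: [I⁻] = (Ksp/[Bi³⁺])^(1/3) = 2.0×10⁻⁶ mol/L
For AgI: [I⁻] = (Ksp/[Ag⁺]) = 1.4×10⁻¹⁵ mol/L
The smaller threshold [I⁻] is reached first, so AgI precipitates first.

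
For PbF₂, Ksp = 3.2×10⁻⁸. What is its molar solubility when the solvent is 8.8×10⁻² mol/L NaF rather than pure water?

PbF₂(s) ⇌ Pb²⁺(aq) + 2 F⁻(aq)
With F⁻ already at 8.8×10⁻² mol/L and s small, take [F⁻] ≈ 8.8×10⁻² mol/L and [Pb²⁺] = s.
Ksp = [Pb²⁺][F⁻]^2 = s(8.8×10⁻²)^2
s = 3.2×10⁻⁸ / (8.8×10⁻²)^2 = 4.1×10⁻⁶
s = 4.1×10⁻⁶ mol/L

4.1×10⁻⁶ M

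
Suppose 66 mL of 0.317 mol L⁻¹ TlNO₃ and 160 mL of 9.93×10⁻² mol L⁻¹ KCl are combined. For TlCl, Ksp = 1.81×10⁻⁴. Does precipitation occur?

Yes

The combined volume is 226 mL.
[Tl⁺] = (0.317)(66)/226 = 9.26×10⁻² mol L⁻¹
[Cl⁻] = (9.93×10⁻²)(160)/226 = 7.03×10⁻² mol L⁻¹
Q = [Tl⁺][Cl⁻] = 6.51×10⁻³
Q = 6.51×10⁻³ > Ksp = 1.81×10⁻⁴, so the solution is supersaturated and TlCl precipitates.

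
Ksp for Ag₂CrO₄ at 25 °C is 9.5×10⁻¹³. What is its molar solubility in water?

6.2×10⁻⁵ M

Ag₂CrO₄(s) ⇌ 2 Ag⁺(aq) + CrO₄²⁻(aq)
If s mol/L of Ag₂CrO₄ dissolves, [Ag⁺] = 2s and [CrO₄²⁻] = s.
Ksp = [Ag⁺]^2[CrO₄²⁻] = (2s)^2 · s = 4s^3
4s^3 = 9.5×10⁻¹³  ⇒  s^3 = 2.4×10⁻¹³
Taking the 3rd root, s = 6.2×10⁻⁵ mol/L.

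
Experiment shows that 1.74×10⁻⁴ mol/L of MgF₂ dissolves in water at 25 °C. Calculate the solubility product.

MgF₂(s) ⇌ Mg²⁺(aq) + 2 F⁻(aq)
For each mole of MgF₂ that dissolves per liter, [Mg²⁺] = s and [F⁻] = 2s; let s denote this solubility.
Ksp = [Mg²⁺][F⁻]^2 = s · (2s)^2 = 4s^3
Ksp = 4 × (1.74×10⁻⁴)^3 = 2.11×10⁻¹¹

Ksp = 2.11×10⁻¹¹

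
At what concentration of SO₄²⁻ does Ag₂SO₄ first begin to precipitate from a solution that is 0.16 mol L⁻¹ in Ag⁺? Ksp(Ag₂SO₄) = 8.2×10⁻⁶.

3.2×10⁻⁴ M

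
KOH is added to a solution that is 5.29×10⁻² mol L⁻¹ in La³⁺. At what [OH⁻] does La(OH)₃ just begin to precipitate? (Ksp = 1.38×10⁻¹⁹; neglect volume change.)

Each salt precipitates once Q = Ksp for that salt.
La(OH)₃(s) ⇌ La³⁺(aq) + 3 OH⁻(aq)
Ksp = [La³⁺][OH⁻]^3 = [OH⁻]^3(5.29×10⁻²)
[OH⁻]^3 = 1.38×10⁻¹⁹ / (5.29×10⁻²) = 2.61×10⁻¹⁸
[OH⁻] = 1.38×10⁻⁶ mol L⁻¹

1.38×10⁻⁶ M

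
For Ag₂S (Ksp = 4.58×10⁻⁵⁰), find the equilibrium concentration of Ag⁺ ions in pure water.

Ag₂S(s) ⇌ 2 Ag⁺(aq) + S²⁻(aq)
If s mol/L of Ag₂S dissolves, [Ag⁺] = 2s and [S²⁻] = s.
Ksp = [Ag⁺]^2[S²⁻] = (2s)^2 · s = 4s^3 = 4.58×10⁻⁵⁰
s = 2.25×10⁻¹⁷ mol L⁻¹
[Ag⁺] = 2s = 4.51×10⁻¹⁷ mol L⁻¹

4.51×10⁻¹⁷ M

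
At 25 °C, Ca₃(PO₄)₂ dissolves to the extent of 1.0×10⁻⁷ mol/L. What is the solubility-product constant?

Ksp = 1.1×10⁻³³

Ca₃(PO₄)₂(s) ⇌ 3 Ca²⁺(aq) + 2 PO₄³⁻(aq)
Call the molar solubility s, so that [Ca²⁺] = 3s and [PO₄³⁻] = 2s.
Ksp = [Ca²⁺]^3[PO₄³⁻]^2 = (3s)^3 · (2s)^2 = 108s^5
Ksp = 108 × (1.0×10⁻⁷)^5 = 1.1×10⁻³³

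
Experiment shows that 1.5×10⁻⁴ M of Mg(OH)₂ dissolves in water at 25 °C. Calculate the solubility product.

Mg(OH)₂(s) ⇌ Mg²⁺(aq) + 2 OH⁻(aq)
With molar solubility s: [Mg²⁺] = s, [OH⁻] = 2s.
Ksp = [Mg²⁺][OH⁻]^2 = s · (2s)^2 = 4s^3
Ksp = 4 × (1.5×10⁻⁴)^3 = 1.4×10⁻¹¹

Ksp = 1.4×10⁻¹¹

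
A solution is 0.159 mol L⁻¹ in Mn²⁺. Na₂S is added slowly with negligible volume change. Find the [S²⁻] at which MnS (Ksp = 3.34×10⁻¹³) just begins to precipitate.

2.10×10⁻¹² M

Precipitation begins when Q = Ksp.
MnS(s) ⇌ Mn²⁺(aq) + S²⁻(aq)
Ksp = [Mn²⁺][S²⁻] = [S²⁻](0.159)
[S²⁻] = 3.34×10⁻¹³ / (0.159) = 2.10×10⁻¹²
[S²⁻] = 2.10×10⁻¹² mol L⁻¹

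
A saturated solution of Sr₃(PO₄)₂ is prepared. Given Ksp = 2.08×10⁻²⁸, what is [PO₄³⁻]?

Sr₃(PO₄)₂(s) ⇌ 3 Sr²⁺(aq) + 2 PO₄³⁻(aq)
With molar solubility s: [Sr²⁺] = 3s, [PO₄³⁻] = 2s.
Ksp = [Sr²⁺]^3[PO₄³⁻]^2 = (3s)^3 · (2s)^2 = 108s^5 = 2.08×10⁻²⁸
s = 1.14×10⁻⁶ mol/L
[PO₄³⁻] = 2s = 2.28×10⁻⁶ mol/L

2.28×10⁻⁶ M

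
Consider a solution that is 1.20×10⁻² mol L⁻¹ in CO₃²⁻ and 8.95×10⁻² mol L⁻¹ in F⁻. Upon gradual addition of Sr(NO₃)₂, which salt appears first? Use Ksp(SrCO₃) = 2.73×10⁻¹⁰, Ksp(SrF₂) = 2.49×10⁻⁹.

Each salt precipitates once Q = Ksp for that salt.
For SrCO₃: [Sr²⁺] = (Ksp/[CO₃²⁻]) = 2.28×10⁻⁸ mol L⁻¹
For SrF₂: [Sr²⁺] = (Ksp/[F⁻]^2) = 3.11×10⁻⁷ mol L⁻¹
The smaller threshold [Sr²⁺] is reached first, so SrCO₃ precipitates first.

SrCO₃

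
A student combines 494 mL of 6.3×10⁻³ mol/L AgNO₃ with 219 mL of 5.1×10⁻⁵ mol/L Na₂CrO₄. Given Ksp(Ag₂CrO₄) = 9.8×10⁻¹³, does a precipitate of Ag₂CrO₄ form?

Yes

The combined volume is 713 mL.
[Ag⁺] = (6.3×10⁻³)(494)/713 = 4.4×10⁻³ mol/L
[CrO₄²⁻] = (5.1×10⁻⁵)(219)/713 = 1.6×10⁻⁵ mol/L
Q = [Ag⁺]^2[CrO₄²⁻] = 3.0×10⁻¹⁰
Q = 3.0×10⁻¹⁰ > Ksp = 9.8×10⁻¹³, so the solution is supersaturated and Ag₂CrO₄ precipitates.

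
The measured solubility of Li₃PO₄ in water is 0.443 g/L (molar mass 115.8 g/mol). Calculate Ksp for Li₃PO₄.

s = (0.443 g L⁻¹)/(115.8 g mol⁻¹) = 3.8256×10⁻³ M
Li₃PO₄(s) ⇌ 3 Li⁺(aq) + PO₄³⁻(aq)
Let s be the molar solubility. Then [Li⁺] = 3s and [PO₄³⁻] = s.
Ksp = [Li⁺]^3[PO₄³⁻] = (3s)^3 · s = 27s^4
Ksp = 27 × (3.8256×10⁻³)^4 = 5.78×10⁻⁹

Ksp = 5.78×10⁻⁹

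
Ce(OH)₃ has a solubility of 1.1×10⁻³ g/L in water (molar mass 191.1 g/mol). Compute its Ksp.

Ksp = 3.0×10⁻²⁰

Convert to molarity: s = 1.1×10⁻³ / 191.1 = 5.756×10⁻⁶ mol/L
Ce(OH)₃(s) ⇌ Ce³⁺(aq) + 3 OH⁻(aq)
With molar solubility s: [Ce³⁺] = s, [OH⁻] = 3s.
Ksp = [Ce³⁺][OH⁻]^3 = s · (3s)^3 = 27s^4
Ksp = 27 × (5.756×10⁻⁶)^4 = 3.0×10⁻²⁰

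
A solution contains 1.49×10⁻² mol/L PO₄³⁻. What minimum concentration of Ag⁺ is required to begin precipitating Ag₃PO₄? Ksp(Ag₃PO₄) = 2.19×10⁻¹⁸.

5.28×10⁻⁶ M

A salt starts to precipitate once the ion product Q reaches its Ksp.
Ag₃PO₄(s) ⇌ 3 Ag⁺(aq) + PO₄³⁻(aq)
Ksp = [Ag⁺]^3[PO₄³⁻] = [Ag⁺]^3(1.49×10⁻²)
[Ag⁺]^3 = 2.19×10⁻¹⁸ / (1.49×10⁻²) = 1.47×10⁻¹⁶
[Ag⁺] = 5.28×10⁻⁶ mol/L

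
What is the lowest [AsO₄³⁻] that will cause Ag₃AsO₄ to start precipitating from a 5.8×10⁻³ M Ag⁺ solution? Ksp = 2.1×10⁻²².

A salt starts to precipitate once the ion product Q reaches its Ksp.
Ag₃AsO₄(s) ⇌ 3 Ag⁺(aq) + AsO₄³⁻(aq)
Ksp = [Ag⁺]^3[AsO₄³⁻] = [AsO₄³⁻](5.8×10⁻³)^3
[AsO₄³⁻] = 2.1×10⁻²² / (5.8×10⁻³)^3 = 1.1×10⁻¹⁵
[AsO₄³⁻] = 1.1×10⁻¹⁵ M

1.1×10⁻¹⁵ M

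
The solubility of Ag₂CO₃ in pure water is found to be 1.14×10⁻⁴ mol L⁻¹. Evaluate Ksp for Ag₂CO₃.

Ag₂CO₃(s) ⇌ 2 Ag⁺(aq) + CO₃²⁻(aq)
Let s be the molar solubility. Then [Ag⁺] = 2s and [CO₃²⁻] = s.
Ksp = [Ag⁺]^2[CO₃²⁻] = (2s)^2 · s = 4s^3
Ksp = 4 × (1.14×10⁻⁴)^3 = 5.93×10⁻¹²

Ksp = 5.93×10⁻¹²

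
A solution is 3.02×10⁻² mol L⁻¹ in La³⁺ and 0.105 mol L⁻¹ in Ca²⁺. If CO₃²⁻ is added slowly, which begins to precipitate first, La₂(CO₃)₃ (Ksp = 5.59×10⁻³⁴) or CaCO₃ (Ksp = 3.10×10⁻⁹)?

La₂(CO₃)₃

Each salt precipitates once Q = Ksp for that salt.
For La₂(CO₃)₃: [CO₃²⁻] = (Ksp/[La³⁺]^2)^(1/3) = 8.49×10⁻¹¹ mol L⁻¹
For CaCO₃: [CO₃²⁻] = (Ksp/[Ca²⁺]) = 2.95×10⁻⁸ mol L⁻¹
La₂(CO₃)₃ requires the lower [CO₃²⁻], so it precipitates first.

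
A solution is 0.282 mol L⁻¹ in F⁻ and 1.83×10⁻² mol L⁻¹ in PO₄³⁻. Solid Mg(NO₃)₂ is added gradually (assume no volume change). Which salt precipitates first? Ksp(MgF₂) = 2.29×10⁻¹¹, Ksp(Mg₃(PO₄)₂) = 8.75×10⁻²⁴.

The threshold for precipitation is Q = Ksp.
For MgF₂: [Mg²⁺] = (Ksp/[F⁻]^2) = 2.88×10⁻¹⁰ mol L⁻¹
For Mg₃(PO₄)₂: [Mg²⁺] = (Ksp/[PO₄³⁻]^2)^(1/3) = 2.97×10⁻⁷ mol L⁻¹
The smaller threshold [Mg²⁺] is reached first, so MgF₂ precipitates first.

MgF₂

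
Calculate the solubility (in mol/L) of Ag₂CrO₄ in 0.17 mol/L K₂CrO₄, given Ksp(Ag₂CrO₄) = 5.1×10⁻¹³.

8.7×10⁻⁷ M

Ag₂CrO₄(s) ⇌ 2 Ag⁺(aq) + CrO₄²⁻(aq)
CrO₄²⁻ is already present at 0.17 mol/L. If s mol/L of Ag₂CrO₄ dissolves, [Ag⁺] = 2s while [CrO₄²⁻] ≈ 0.17 mol/L.
Ksp = [Ag⁺]^2[CrO₄²⁻] = (2s)^2(0.17)
(2s)^2 = 5.1×10⁻¹³ / (0.17) = 3.0×10⁻¹²
s = 8.7×10⁻⁷ mol/L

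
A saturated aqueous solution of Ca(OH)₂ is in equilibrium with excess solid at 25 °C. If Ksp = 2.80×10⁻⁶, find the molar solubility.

8.88×10⁻³ M

Ca(OH)₂(s) ⇌ Ca²⁺(aq) + 2 OH⁻(aq)
Let s be the molar solubility. Then [Ca²⁺] = s and [OH⁻] = 2s.
Ksp = [Ca²⁺][OH⁻]^2 = s · (2s)^2 = 4s^3
4s^3 = 2.80×10⁻⁶  ⇒  s^3 = 7.00×10⁻⁷
s = 8.88×10⁻³ M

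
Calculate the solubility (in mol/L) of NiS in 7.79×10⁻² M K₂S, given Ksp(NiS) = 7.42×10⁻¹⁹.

9.53×10⁻¹⁸ M

NiS(s) ⇌ Ni²⁺(aq) + S²⁻(aq)
With S²⁻ already at 7.79×10⁻² M and s small, take [S²⁻] ≈ 7.79×10⁻² M and [Ni²⁺] = s.
Ksp = [Ni²⁺][S²⁻] = s(7.79×10⁻²)
s = 7.42×10⁻¹⁹ / (7.79×10⁻²) = 9.53×10⁻¹⁸
s = 9.53×10⁻¹⁸ M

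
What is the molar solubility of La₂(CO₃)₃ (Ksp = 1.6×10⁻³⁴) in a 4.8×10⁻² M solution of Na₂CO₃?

6.0×10⁻¹⁶ M

La₂(CO₃)₃(s) ⇌ 2 La³⁺(aq) + 3 CO₃²⁻(aq)
CO₃²⁻ is already present at 4.8×10⁻² M. If s mol/L of La₂(CO₃)₃ dissolves, [La³⁺] = 2s while [CO₃²⁻] ≈ 4.8×10⁻² M.
Ksp = [La³⁺]^2[CO₃²⁻]^3 = (2s)^2(4.8×10⁻²)^3
(2s)^2 = 1.6×10⁻³⁴ / (4.8×10⁻²)^3 = 1.4×10⁻³⁰
s = 6.0×10⁻¹⁶ M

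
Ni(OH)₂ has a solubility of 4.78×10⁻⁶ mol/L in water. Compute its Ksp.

Ksp = 4.37×10⁻¹⁶

Ni(OH)₂(s) ⇌ Ni²⁺(aq) + 2 OH⁻(aq)
Let s be the molar solubility. Then [Ni²⁺] = s and [OH⁻] = 2s.
Ksp = [Ni²⁺][OH⁻]^2 = s · (2s)^2 = 4s^3
Ksp = 4 × (4.78×10⁻⁶)^3 = 4.37×10⁻¹⁶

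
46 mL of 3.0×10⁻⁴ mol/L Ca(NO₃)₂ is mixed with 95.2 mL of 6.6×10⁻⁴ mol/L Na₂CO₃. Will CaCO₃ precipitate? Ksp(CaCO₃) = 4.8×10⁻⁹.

Total volume after mixing = 46 + 95.2 = 141.2 mL.
[Ca²⁺] = (3.0×10⁻⁴)(46)/141.2 = 9.8×10⁻⁵ mol/L
[CO₃²⁻] = (6.6×10⁻⁴)(95.2)/141.2 = 4.4×10⁻⁴ mol/L
Q = [Ca²⁺][CO₃²⁻] = 4.3×10⁻⁸
Because Q > Ksp (4.3×10⁻⁸ vs 4.8×10⁻⁹), a precipitate of CaCO₃ forms.

Yes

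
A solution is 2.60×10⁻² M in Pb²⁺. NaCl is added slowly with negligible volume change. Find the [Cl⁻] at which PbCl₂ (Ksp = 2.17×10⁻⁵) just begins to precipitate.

2.89×10⁻² M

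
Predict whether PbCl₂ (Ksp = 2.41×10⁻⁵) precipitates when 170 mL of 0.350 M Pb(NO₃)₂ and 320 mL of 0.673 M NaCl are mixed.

Yes

After mixing, V = 170 mL + 320 mL = 490 mL.
[Pb²⁺] = (0.350)(170)/490 = 0.121 M
[Cl⁻] = (0.673)(320)/490 = 0.440 M
Q = [Pb²⁺][Cl⁻]^2 = 2.35×10⁻²
Since Q (2.35×10⁻²) exceeds Ksp (2.41×10⁻⁵), PbCl₂ will precipitate.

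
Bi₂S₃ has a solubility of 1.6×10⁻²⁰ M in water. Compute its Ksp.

Ksp = 1.1×10⁻⁹⁷

Bi₂S₃(s) ⇌ 2 Bi³⁺(aq) + 3 S²⁻(aq)
Call the molar solubility s, so that [Bi³⁺] = 2s and [S²⁻] = 3s.
Ksp = [Bi³⁺]^2[S²⁻]^3 = (2s)^2 · (3s)^3 = 108s^5
Ksp = 108 × (1.6×10⁻²⁰)^5 = 1.1×10⁻⁹⁷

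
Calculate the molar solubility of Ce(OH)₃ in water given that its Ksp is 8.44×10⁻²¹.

Ce(OH)₃(s) ⇌ Ce³⁺(aq) + 3 OH⁻(aq)
Let s be the molar solubility. Then [Ce³⁺] = s and [OH⁻] = 3s.
Ksp = [Ce³⁺][OH⁻]^3 = s · (3s)^3 = 27s^4
27s^4 = 8.44×10⁻²¹  ⇒  s^4 = 3.13×10⁻²²
Taking the 4th root, s = 4.20×10⁻⁶ mol L⁻¹.

4.20×10⁻⁶ M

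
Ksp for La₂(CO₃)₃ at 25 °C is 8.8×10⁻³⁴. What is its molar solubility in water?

9.6×10⁻⁸ M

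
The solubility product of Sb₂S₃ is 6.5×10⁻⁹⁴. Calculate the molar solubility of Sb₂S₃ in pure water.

9.0×10⁻²⁰ M

Sb₂S₃(s) ⇌ 2 Sb³⁺(aq) + 3 S²⁻(aq)
If s mol/L of Sb₂S₃ dissolves, [Sb³⁺] = 2s and [S²⁻] = 3s.
Ksp = [Sb³⁺]^2[S²⁻]^3 = (2s)^2 · (3s)^3 = 108s^5
108s^5 = 6.5×10⁻⁹⁴  ⇒  s^5 = 6.0×10⁻⁹⁶
s = (6.0×10⁻⁹⁶)^(1/5) = 9.0×10⁻²⁰ mol L⁻¹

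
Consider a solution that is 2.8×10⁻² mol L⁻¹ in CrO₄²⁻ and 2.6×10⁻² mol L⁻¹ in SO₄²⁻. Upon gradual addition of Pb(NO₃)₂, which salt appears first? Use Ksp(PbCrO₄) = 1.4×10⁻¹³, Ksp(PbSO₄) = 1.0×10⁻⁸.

Each salt precipitates once Q = Ksp for that salt.
For PbCrO₄: [Pb²⁺] = (Ksp/[CrO₄²⁻]) = 5.0×10⁻¹² mol L⁻¹
For PbSO₄: [Pb²⁺] = (Ksp/[SO₄²⁻]) = 3.8×10⁻⁷ mol L⁻¹
Since PbCrO₄ needs less Pb²⁺ to reach saturation, it precipitates first.

PbCrO₄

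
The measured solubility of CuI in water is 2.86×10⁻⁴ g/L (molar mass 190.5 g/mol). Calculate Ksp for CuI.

Ksp = 2.25×10⁻¹²

s = (2.86×10⁻⁴ g L⁻¹)/(190.5 g mol⁻¹) = 1.5013×10⁻⁶ M
CuI(s) ⇌ Cu⁺(aq) + I⁻(aq)
If s mol/L of CuI dissolves, [Cu⁺] = s and [I⁻] = s.
Ksp = [Cu⁺][I⁻] = s · s = s^2
Ksp = (1.5013×10⁻⁶)^2 = 2.25×10⁻¹²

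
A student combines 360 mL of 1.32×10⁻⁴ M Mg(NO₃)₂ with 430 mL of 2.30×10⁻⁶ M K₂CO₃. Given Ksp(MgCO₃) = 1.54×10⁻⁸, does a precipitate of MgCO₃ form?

After mixing, V = 360 mL + 430 mL = 790 mL.
[Mg²⁺] = (1.32×10⁻⁴)(360)/790 = 6.02×10⁻⁵ M
[CO₃²⁻] = (2.30×10⁻⁶)(430)/790 = 1.25×10⁻⁶ M
Q = [Mg²⁺][CO₃²⁻] = 7.53×10⁻¹¹
Since Q (7.53×10⁻¹¹) is less than Ksp (1.54×10⁻⁸), no MgCO₃ precipitates.

No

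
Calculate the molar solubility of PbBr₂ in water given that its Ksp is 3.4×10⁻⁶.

PbBr₂(s) ⇌ Pb²⁺(aq) + 2 Br⁻(aq)
Let s be the molar solubility. Then [Pb²⁺] = s and [Br⁻] = 2s.
Ksp = [Pb²⁺][Br⁻]^2 = s · (2s)^2 = 4s^3
4s^3 = 3.4×10⁻⁶  ⇒  s^3 = 8.5×10⁻⁷
s = 9.5×10⁻³ M

9.5×10⁻³ M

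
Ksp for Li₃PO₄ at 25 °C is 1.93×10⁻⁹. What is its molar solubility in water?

Li₃PO₄(s) ⇌ 3 Li⁺(aq) + PO₄³⁻(aq)
Let s be the molar solubility. Then [Li⁺] = 3s and [PO₄³⁻] = s.
Ksp = [Li⁺]^3[PO₄³⁻] = (3s)^3 · s = 27s^4
27s^4 = 1.93×10⁻⁹  ⇒  s^4 = 7.15×10⁻¹¹
Taking the 4th root, s = 2.91×10⁻³ M.

2.91×10⁻³ M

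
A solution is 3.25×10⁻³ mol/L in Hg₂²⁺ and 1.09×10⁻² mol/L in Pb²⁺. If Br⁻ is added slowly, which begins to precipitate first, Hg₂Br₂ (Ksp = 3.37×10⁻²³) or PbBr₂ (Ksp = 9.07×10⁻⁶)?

Hg₂Br₂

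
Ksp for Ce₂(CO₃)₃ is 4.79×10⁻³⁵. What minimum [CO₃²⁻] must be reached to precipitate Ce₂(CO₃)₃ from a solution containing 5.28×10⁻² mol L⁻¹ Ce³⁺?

2.58×10⁻¹¹ M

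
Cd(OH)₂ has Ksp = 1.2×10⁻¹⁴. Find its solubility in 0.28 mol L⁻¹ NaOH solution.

Cd(OH)₂(s) ⇌ Cd²⁺(aq) + 2 OH⁻(aq)
OH⁻ is already present at 0.28 mol L⁻¹. If s mol/L of Cd(OH)₂ dissolves, [Cd²⁺] = s while [OH⁻] ≈ 0.28 mol L⁻¹.
Ksp = [Cd²⁺][OH⁻]^2 = s(0.28)^2
s = 1.2×10⁻¹⁴ / (0.28)^2 = 1.5×10⁻¹³
s = 1.5×10⁻¹³ mol L⁻¹

1.5×10⁻¹³ M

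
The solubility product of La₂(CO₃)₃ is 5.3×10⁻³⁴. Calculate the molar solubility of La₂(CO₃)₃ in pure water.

La₂(CO₃)₃(s) ⇌ 2 La³⁺(aq) + 3 CO₃²⁻(aq)
For each mole of La₂(CO₃)₃ that dissolves per liter, [La³⁺] = 2s and [CO₃²⁻] = 3s; let s denote this solubility.
Ksp = [La³⁺]^2[CO₃²⁻]^3 = (2s)^2 · (3s)^3 = 108s^5
108s^5 = 5.3×10⁻³⁴  ⇒  s^5 = 4.9×10⁻³⁶
s = (4.9×10⁻³⁶)^(1/5) = 8.7×10⁻⁸ mol/L

8.7×10⁻⁸ M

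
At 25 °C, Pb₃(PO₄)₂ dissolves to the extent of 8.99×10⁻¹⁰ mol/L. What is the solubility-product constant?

Ksp = 6.34×10⁻⁴⁴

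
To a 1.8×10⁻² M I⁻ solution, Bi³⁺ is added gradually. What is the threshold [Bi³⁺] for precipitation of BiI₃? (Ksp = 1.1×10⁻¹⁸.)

A salt starts to precipitate once the ion product Q reaches its Ksp.
BiI₃(s) ⇌ Bi³⁺(aq) + 3 I⁻(aq)
Ksp = [Bi³⁺][I⁻]^3 = [Bi³⁺](1.8×10⁻²)^3
[Bi³⁺] = 1.1×10⁻¹⁸ / (1.8×10⁻²)^3 = 1.9×10⁻¹³
[Bi³⁺] = 1.9×10⁻¹³ M

1.9×10⁻¹³ M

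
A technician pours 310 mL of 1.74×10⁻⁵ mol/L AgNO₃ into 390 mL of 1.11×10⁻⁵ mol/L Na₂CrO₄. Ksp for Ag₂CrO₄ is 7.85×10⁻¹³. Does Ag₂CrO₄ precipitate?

Total volume after mixing = 310 + 390 = 700 mL.
[Ag⁺] = (1.74×10⁻⁵)(310)/700 = 7.71×10⁻⁶ mol/L
[CrO₄²⁻] = (1.11×10⁻⁵)(390)/700 = 6.18×10⁻⁶ mol/L
Q = [Ag⁺]^2[CrO₄²⁻] = 3.67×10⁻¹⁶
Q < Ksp (3.67×10⁻¹⁶ vs 7.85×10⁻¹³); the solution remains unsaturated and no precipitate forms.

No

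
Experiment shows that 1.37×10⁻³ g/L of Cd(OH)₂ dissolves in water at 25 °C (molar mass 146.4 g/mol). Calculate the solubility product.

Ksp = 3.28×10⁻¹⁵

Molar solubility s = (1.37×10⁻³ g/L) / (146.4 g/mol) = 9.3579×10⁻⁶ mol/L
Cd(OH)₂(s) ⇌ Cd²⁺(aq) + 2 OH⁻(aq)
For each mole of Cd(OH)₂ that dissolves per liter, [Cd²⁺] = s and [OH⁻] = 2s; let s denote this solubility.
Ksp = [Cd²⁺][OH⁻]^2 = s · (2s)^2 = 4s^3
Ksp = 4 × (9.3579×10⁻⁶)^3 = 3.28×10⁻¹⁵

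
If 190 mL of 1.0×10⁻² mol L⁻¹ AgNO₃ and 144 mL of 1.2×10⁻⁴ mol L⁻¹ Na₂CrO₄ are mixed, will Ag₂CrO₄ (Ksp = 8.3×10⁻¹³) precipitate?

Yes

The combined volume is 334 mL.
[Ag⁺] = (1.0×10⁻²)(190)/334 = 5.7×10⁻³ mol L⁻¹
[CrO₄²⁻] = (1.2×10⁻⁴)(144)/334 = 5.2×10⁻⁵ mol L⁻¹
Q = [Ag⁺]^2[CrO₄²⁻] = 1.7×10⁻⁹
Since Q (1.7×10⁻⁹) exceeds Ksp (8.3×10⁻¹³), Ag₂CrO₄ will precipitate.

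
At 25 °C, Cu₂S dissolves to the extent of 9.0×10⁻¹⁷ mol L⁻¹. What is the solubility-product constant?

Cu₂S(s) ⇌ 2 Cu⁺(aq) + S²⁻(aq)
Let s be the molar solubility. Then [Cu⁺] = 2s and [S²⁻] = s.
Ksp = [Cu⁺]^2[S²⁻] = (2s)^2 · s = 4s^3
Ksp = 4 × (9.0×10⁻¹⁷)^3 = 2.9×10⁻⁴⁸

Ksp = 2.9×10⁻⁴⁸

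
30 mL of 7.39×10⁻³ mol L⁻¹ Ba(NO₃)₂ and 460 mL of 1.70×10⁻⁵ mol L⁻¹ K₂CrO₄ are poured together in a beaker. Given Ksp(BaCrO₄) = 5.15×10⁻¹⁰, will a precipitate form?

Total volume after mixing = 30 + 460 = 490 mL.
[Ba²⁺] = (7.39×10⁻³)(30)/490 = 4.52×10⁻⁴ mol L⁻¹
[CrO₄²⁻] = (1.70×10⁻⁵)(460)/490 = 1.60×10⁻⁵ mol L⁻¹
Q = [Ba²⁺][CrO₄²⁻] = 7.22×10⁻⁹
Q = 7.22×10⁻⁹ > Ksp = 5.15×10⁻¹⁰, so the solution is supersaturated and BaCrO₄ precipitates.

Yes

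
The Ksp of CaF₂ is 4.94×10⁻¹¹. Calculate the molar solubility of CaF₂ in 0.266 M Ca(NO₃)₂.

6.81×10⁻⁶ M

CaF₂(s) ⇌ Ca²⁺(aq) + 2 F⁻(aq)
The solution already contains Ca²⁺ at 0.266 M. Let s be the molar solubility of CaF₂.
[Ca²⁺] ≈ 0.266 M (common ion dominates); [F⁻] = 2s.
Ksp = [Ca²⁺][F⁻]^2 = (0.266)(2s)^2
(2s)^2 = 4.94×10⁻¹¹ / (0.266) = 1.86×10⁻¹⁰
s = 6.81×10⁻⁶ M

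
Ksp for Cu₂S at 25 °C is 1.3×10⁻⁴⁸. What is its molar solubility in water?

Cu₂S(s) ⇌ 2 Cu⁺(aq) + S²⁻(aq)
For each mole of Cu₂S that dissolves per liter, [Cu⁺] = 2s and [S²⁻] = s; let s denote this solubility.
Ksp = [Cu⁺]^2[S²⁻] = (2s)^2 · s = 4s^3
4s^3 = 1.3×10⁻⁴⁸  ⇒  s^3 = 3.3×10⁻⁴⁹
s = 6.9×10⁻¹⁷ mol L⁻¹

6.9×10⁻¹⁷ M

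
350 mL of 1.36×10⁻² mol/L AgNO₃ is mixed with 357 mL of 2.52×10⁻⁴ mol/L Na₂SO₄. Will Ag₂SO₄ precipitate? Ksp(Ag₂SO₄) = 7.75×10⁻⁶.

No

Total volume after mixing = 350 + 357 = 707 mL.
[Ag⁺] = (1.36×10⁻²)(350)/707 = 6.73×10⁻³ mol/L
[SO₄²⁻] = (2.52×10⁻⁴)(357)/707 = 1.27×10⁻⁴ mol/L
Q = [Ag⁺]^2[SO₄²⁻] = 5.77×10⁻⁹
Since Q (5.77×10⁻⁹) is less than Ksp (7.75×10⁻⁶), no Ag₂SO₄ precipitates.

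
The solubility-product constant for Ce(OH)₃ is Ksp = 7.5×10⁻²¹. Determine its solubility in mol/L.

Ce(OH)₃(s) ⇌ Ce³⁺(aq) + 3 OH⁻(aq)
For each mole of Ce(OH)₃ that dissolves per liter, [Ce³⁺] = s and [OH⁻] = 3s; let s denote this solubility.
Ksp = [Ce³⁺][OH⁻]^3 = s · (3s)^3 = 27s^4
27s^4 = 7.5×10⁻²¹  ⇒  s^4 = 2.8×10⁻²²
s = (2.8×10⁻²²)^(1/4) = 4.1×10⁻⁶ mol/L

4.1×10⁻⁶ M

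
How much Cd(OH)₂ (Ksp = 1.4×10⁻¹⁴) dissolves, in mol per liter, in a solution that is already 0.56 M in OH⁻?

4.5×10⁻¹⁴ M

Cd(OH)₂(s) ⇌ Cd²⁺(aq) + 2 OH⁻(aq)
Let s be the solubility of Cd(OH)₂ here. The common ion gives [OH⁻] ≈ 0.56 M, and [Cd²⁺] = s.
Ksp = [Cd²⁺][OH⁻]^2 = s(0.56)^2
s = 1.4×10⁻¹⁴ / (0.56)^2 = 4.5×10⁻¹⁴
s = 4.5×10⁻¹⁴ M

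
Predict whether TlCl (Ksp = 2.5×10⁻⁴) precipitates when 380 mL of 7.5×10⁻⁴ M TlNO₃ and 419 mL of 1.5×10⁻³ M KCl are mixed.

The combined volume is 799 mL.
[Tl⁺] = (7.5×10⁻⁴)(380)/799 = 3.6×10⁻⁴ M
[Cl⁻] = (1.5×10⁻³)(419)/799 = 7.9×10⁻⁴ M
Q = [Tl⁺][Cl⁻] = 2.8×10⁻⁷
Q < Ksp (2.8×10⁻⁷ vs 2.5×10⁻⁴); the solution remains unsaturated and no precipitate forms.

No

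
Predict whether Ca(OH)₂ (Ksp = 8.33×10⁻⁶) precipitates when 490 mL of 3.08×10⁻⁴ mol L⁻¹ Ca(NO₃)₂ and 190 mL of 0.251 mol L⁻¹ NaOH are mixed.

After mixing, V = 490 mL + 190 mL = 680 mL.
[Ca²⁺] = (3.08×10⁻⁴)(490)/680 = 2.22×10⁻⁴ mol L⁻¹
[OH⁻] = (0.251)(190)/680 = 7.01×10⁻² mol L⁻¹
Q = [Ca²⁺][OH⁻]^2 = 1.09×10⁻⁶
Q = 1.09×10⁻⁶ < Ksp = 8.33×10⁻⁶, so the solution is unsaturated and no precipitate forms.

No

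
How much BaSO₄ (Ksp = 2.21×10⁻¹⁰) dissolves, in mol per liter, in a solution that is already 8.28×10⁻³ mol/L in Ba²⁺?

2.67×10⁻⁸ M

BaSO₄(s) ⇌ Ba²⁺(aq) + SO₄²⁻(aq)
With Ba²⁺ already at 8.28×10⁻³ mol/L and s small, take [Ba²⁺] ≈ 8.28×10⁻³ mol/L and [SO₄²⁻] = s.
Ksp = [Ba²⁺][SO₄²⁻] = (8.28×10⁻³)s
s = 2.21×10⁻¹⁰ / (8.28×10⁻³) = 2.67×10⁻⁸
s = 2.67×10⁻⁸ mol/L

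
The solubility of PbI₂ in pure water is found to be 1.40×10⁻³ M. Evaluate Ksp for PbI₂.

PbI₂(s) ⇌ Pb²⁺(aq) + 2 I⁻(aq)
For each mole of PbI₂ that dissolves per liter, [Pb²⁺] = s and [I⁻] = 2s; let s denote this solubility.
Ksp = [Pb²⁺][I⁻]^2 = s · (2s)^2 = 4s^3
Ksp = 4 × (1.40×10⁻³)^3 = 1.10×10⁻⁸

Ksp = 1.10×10⁻⁸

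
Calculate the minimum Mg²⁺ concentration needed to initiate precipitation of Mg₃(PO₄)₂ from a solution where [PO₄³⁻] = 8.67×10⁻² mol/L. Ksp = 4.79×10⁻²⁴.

The threshold for precipitation is Q = Ksp.
Mg₃(PO₄)₂(s) ⇌ 3 Mg²⁺(aq) + 2 PO₄³⁻(aq)
Ksp = [Mg²⁺]^3[PO₄³⁻]^2 = [Mg²⁺]^3(8.67×10⁻²)^2
[Mg²⁺]^3 = 4.79×10⁻²⁴ / (8.67×10⁻²)^2 = 6.37×10⁻²²
[Mg²⁺] = 8.61×10⁻⁸ mol/L

8.61×10⁻⁸ M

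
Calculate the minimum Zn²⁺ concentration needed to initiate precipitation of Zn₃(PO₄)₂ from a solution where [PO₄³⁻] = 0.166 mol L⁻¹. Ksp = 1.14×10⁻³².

The threshold for precipitation is Q = Ksp.
Zn₃(PO₄)₂(s) ⇌ 3 Zn²⁺(aq) + 2 PO₄³⁻(aq)
Ksp = [Zn²⁺]^3[PO₄³⁻]^2 = [Zn²⁺]^3(0.166)^2
[Zn²⁺]^3 = 1.14×10⁻³² / (0.166)^2 = 4.14×10⁻³¹
[Zn²⁺] = 7.45×10⁻¹¹ mol L⁻¹

7.45×10⁻¹¹ M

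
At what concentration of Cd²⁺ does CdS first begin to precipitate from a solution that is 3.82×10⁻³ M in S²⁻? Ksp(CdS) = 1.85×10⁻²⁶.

The threshold for precipitation is Q = Ksp.
CdS(s) ⇌ Cd²⁺(aq) + S²⁻(aq)
Ksp = [Cd²⁺][S²⁻] = [Cd²⁺](3.82×10⁻³)
[Cd²⁺] = 1.85×10⁻²⁶ / (3.82×10⁻³) = 4.84×10⁻²⁴
[Cd²⁺] = 4.84×10⁻²⁴ M

4.84×10⁻²⁴ M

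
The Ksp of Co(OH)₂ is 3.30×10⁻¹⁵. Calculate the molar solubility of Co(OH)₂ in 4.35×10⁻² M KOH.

Co(OH)₂(s) ⇌ Co²⁺(aq) + 2 OH⁻(aq)
OH⁻ is already present at 4.35×10⁻² M. If s mol/L of Co(OH)₂ dissolves, [Co²⁺] = s while [OH⁻] ≈ 4.35×10⁻² M.
Ksp = [Co²⁺][OH⁻]^2 = s(4.35×10⁻²)^2
s = 3.30×10⁻¹⁵ / (4.35×10⁻²)^2 = 1.74×10⁻¹²
s = 1.74×10⁻¹² M

1.74×10⁻¹² M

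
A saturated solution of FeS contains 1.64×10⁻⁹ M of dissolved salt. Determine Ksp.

FeS(s) ⇌ Fe²⁺(aq) + S²⁻(aq)
Call the molar solubility s, so that [Fe²⁺] = s and [S²⁻] = s.
Ksp = [Fe²⁺][S²⁻] = s · s = s^2
Ksp = (1.64×10⁻⁹)^2 = 2.69×10⁻¹⁸

Ksp = 2.69×10⁻¹⁸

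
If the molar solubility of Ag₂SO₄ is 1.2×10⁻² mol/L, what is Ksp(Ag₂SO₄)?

Ksp = 6.9×10⁻⁶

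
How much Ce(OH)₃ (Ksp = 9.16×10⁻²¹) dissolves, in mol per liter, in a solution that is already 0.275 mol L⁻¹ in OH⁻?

Ce(OH)₃(s) ⇌ Ce³⁺(aq) + 3 OH⁻(aq)
OH⁻ is already present at 0.275 mol L⁻¹. If s mol/L of Ce(OH)₃ dissolves, [Ce³⁺] = s while [OH⁻] ≈ 0.275 mol L⁻¹.
Ksp = [Ce³⁺][OH⁻]^3 = s(0.275)^3
s = 9.16×10⁻²¹ / (0.275)^3 = 4.40×10⁻¹⁹
s = 4.40×10⁻¹⁹ mol L⁻¹

4.40×10⁻¹⁹ M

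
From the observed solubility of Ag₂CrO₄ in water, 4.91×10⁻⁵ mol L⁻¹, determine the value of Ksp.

Ag₂CrO₄(s) ⇌ 2 Ag⁺(aq) + CrO₄²⁻(aq)
Call the molar solubility s, so that [Ag⁺] = 2s and [CrO₄²⁻] = s.
Ksp = [Ag⁺]^2[CrO₄²⁻] = (2s)^2 · s = 4s^3
Ksp = 4 × (4.91×10⁻⁵)^3 = 4.73×10⁻¹³

Ksp = 4.73×10⁻¹³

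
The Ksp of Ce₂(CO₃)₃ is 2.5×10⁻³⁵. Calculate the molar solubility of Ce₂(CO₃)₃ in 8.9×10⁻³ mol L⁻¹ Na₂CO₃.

3.0×10⁻¹⁵ M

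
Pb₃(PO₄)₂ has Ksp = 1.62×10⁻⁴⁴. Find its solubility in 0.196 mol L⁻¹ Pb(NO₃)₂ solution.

Pb₃(PO₄)₂(s) ⇌ 3 Pb²⁺(aq) + 2 PO₄³⁻(aq)
The solution already contains Pb²⁺ at 0.196 mol L⁻¹. Let s be the molar solubility of Pb₃(PO₄)₂.
[Pb²⁺] ≈ 0.196 mol L⁻¹ (common ion dominates); [PO₄³⁻] = 2s.
Ksp = [Pb²⁺]^3[PO₄³⁻]^2 = (0.196)^3(2s)^2
(2s)^2 = 1.62×10⁻⁴⁴ / (0.196)^3 = 2.15×10⁻⁴²
s = 7.33×10⁻²² mol L⁻¹

7.33×10⁻²² M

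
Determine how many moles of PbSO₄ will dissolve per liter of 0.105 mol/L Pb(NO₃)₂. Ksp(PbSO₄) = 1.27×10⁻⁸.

PbSO₄(s) ⇌ Pb²⁺(aq) + SO₄²⁻(aq)
Pb²⁺ is already present at 0.105 mol/L. If s mol/L of PbSO₄ dissolves, [SO₄²⁻] = s while [Pb²⁺] ≈ 0.105 mol/L.
Ksp = [Pb²⁺][SO₄²⁻] = (0.105)s
s = 1.27×10⁻⁸ / (0.105) = 1.21×10⁻⁷
s = 1.21×10⁻⁷ mol/L

1.21×10⁻⁷ M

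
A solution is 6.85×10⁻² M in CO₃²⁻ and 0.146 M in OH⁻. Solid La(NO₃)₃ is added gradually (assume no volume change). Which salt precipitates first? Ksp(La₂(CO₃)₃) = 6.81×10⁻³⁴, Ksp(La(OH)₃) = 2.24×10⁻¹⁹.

Precipitation of each salt begins when its ion product equals Ksp.
For La₂(CO₃)₃: [La³⁺] = (Ksp/[CO₃²⁻]^3)^(1/2) = 1.46×10⁻¹⁵ M
For La(OH)₃: [La³⁺] = (Ksp/[OH⁻]^3) = 7.20×10⁻¹⁷ M
Since La(OH)₃ needs less La³⁺ to reach saturation, it precipitates first.

La(OH)₃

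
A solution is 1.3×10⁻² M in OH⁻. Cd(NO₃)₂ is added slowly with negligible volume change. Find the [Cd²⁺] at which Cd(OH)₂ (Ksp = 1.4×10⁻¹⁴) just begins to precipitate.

The threshold for precipitation is Q = Ksp.
Cd(OH)₂(s) ⇌ Cd²⁺(aq) + 2 OH⁻(aq)
Ksp = [Cd²⁺][OH⁻]^2 = [Cd²⁺](1.3×10⁻²)^2
[Cd²⁺] = 1.4×10⁻¹⁴ / (1.3×10⁻²)^2 = 8.3×10⁻¹¹
[Cd²⁺] = 8.3×10⁻¹¹ M

8.3×10⁻¹¹ M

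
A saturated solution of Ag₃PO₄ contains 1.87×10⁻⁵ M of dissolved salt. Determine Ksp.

Ksp = 3.30×10⁻¹⁸

Ag₃PO₄(s) ⇌ 3 Ag⁺(aq) + PO₄³⁻(aq)
Let s be the molar solubility. Then [Ag⁺] = 3s and [PO₄³⁻] = s.
Ksp = [Ag⁺]^3[PO₄³⁻] = (3s)^3 · s = 27s^4
Ksp = 27 × (1.87×10⁻⁵)^4 = 3.30×10⁻¹⁸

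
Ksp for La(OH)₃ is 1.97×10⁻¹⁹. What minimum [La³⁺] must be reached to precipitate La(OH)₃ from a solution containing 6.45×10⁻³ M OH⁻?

7.34×10⁻¹³ M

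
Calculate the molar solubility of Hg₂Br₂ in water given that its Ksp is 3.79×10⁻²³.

2.12×10⁻⁸ M

Hg₂Br₂(s) ⇌ Hg₂²⁺(aq) + 2 Br⁻(aq)
Call the molar solubility s, so that [Hg₂²⁺] = s and [Br⁻] = 2s.
Ksp = [Hg₂²⁺][Br⁻]^2 = s · (2s)^2 = 4s^3
4s^3 = 3.79×10⁻²³  ⇒  s^3 = 9.48×10⁻²⁴
s = 2.12×10⁻⁸ M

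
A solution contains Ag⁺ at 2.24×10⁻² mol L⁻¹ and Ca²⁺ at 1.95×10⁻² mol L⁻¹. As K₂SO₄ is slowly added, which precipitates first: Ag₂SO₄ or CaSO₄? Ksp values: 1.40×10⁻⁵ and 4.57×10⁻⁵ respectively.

Precipitation begins when Q = Ksp.
For Ag₂SO₄: [SO₄²⁻] = (Ksp/[Ag⁺]^2) = 2.79×10⁻² mol L⁻¹
For CaSO₄: [SO₄²⁻] = (Ksp/[Ca²⁺]) = 2.34×10⁻³ mol L⁻¹
The smaller threshold [SO₄²⁻] is reached first, so CaSO₄ precipitates first.

CaSO₄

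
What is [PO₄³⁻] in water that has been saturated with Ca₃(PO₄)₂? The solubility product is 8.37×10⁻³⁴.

1.90×10⁻⁷ M

Ca₃(PO₄)₂(s) ⇌ 3 Ca²⁺(aq) + 2 PO₄³⁻(aq)
Let s be the molar solubility. Then [Ca²⁺] = 3s and [PO₄³⁻] = 2s.
Ksp = [Ca²⁺]^3[PO₄³⁻]^2 = (3s)^3 · (2s)^2 = 108s^5 = 8.37×10⁻³⁴
s = 9.50×10⁻⁸ mol/L
[PO₄³⁻] = 2s = 1.90×10⁻⁷ mol/L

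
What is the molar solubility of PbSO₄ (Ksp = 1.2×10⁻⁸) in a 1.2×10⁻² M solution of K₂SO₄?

1.0×10⁻⁶ M

PbSO₄(s) ⇌ Pb²⁺(aq) + SO₄²⁻(aq)
Let s be the solubility of PbSO₄ here. The common ion gives [SO₄²⁻] ≈ 1.2×10⁻² M, and [Pb²⁺] = s.
Ksp = [Pb²⁺][SO₄²⁻] = s(1.2×10⁻²)
s = 1.2×10⁻⁸ / (1.2×10⁻²) = 1.0×10⁻⁶
s = 1.0×10⁻⁶ M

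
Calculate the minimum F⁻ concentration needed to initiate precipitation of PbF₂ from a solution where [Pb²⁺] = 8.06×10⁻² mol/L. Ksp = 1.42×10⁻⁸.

A salt starts to precipitate once the ion product Q reaches its Ksp.
PbF₂(s) ⇌ Pb²⁺(aq) + 2 F⁻(aq)
Ksp = [Pb²⁺][F⁻]^2 = [F⁻]^2(8.06×10⁻²)
[F⁻]^2 = 1.42×10⁻⁸ / (8.06×10⁻²) = 1.76×10⁻⁷
[F⁻] = 4.20×10⁻⁴ mol/L

4.20×10⁻⁴ M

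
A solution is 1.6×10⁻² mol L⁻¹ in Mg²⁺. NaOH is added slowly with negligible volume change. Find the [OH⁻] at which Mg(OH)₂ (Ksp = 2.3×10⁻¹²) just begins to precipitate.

The threshold for precipitation is Q = Ksp.
Mg(OH)₂(s) ⇌ Mg²⁺(aq) + 2 OH⁻(aq)
Ksp = [Mg²⁺][OH⁻]^2 = [OH⁻]^2(1.6×10⁻²)
[OH⁻]^2 = 2.3×10⁻¹² / (1.6×10⁻²) = 1.4×10⁻¹⁰
[OH⁻] = 1.2×10⁻⁵ mol L⁻¹

1.2×10⁻⁵ M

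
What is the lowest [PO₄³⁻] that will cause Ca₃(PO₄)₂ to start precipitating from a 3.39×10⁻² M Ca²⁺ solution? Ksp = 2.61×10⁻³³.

Each salt precipitates once Q = Ksp for that salt.
Ca₃(PO₄)₂(s) ⇌ 3 Ca²⁺(aq) + 2 PO₄³⁻(aq)
Ksp = [Ca²⁺]^3[PO₄³⁻]^2 = [PO₄³⁻]^2(3.39×10⁻²)^3
[PO₄³⁻]^2 = 2.61×10⁻³³ / (3.39×10⁻²)^3 = 6.70×10⁻²⁹
[PO₄³⁻] = 8.19×10⁻¹⁵ M

8.19×10⁻¹⁵ M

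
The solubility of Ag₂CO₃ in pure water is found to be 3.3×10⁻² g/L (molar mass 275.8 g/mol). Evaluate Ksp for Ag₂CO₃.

Ksp = 6.9×10⁻¹²

Molar solubility s = (3.3×10⁻² g/L) / (275.8 g/mol) = 1.197×10⁻⁴ mol/L
Ag₂CO₃(s) ⇌ 2 Ag⁺(aq) + CO₃²⁻(aq)
With molar solubility s: [Ag⁺] = 2s, [CO₃²⁻] = s.
Ksp = [Ag⁺]^2[CO₃²⁻] = (2s)^2 · s = 4s^3
Ksp = 4 × (1.197×10⁻⁴)^3 = 6.9×10⁻¹²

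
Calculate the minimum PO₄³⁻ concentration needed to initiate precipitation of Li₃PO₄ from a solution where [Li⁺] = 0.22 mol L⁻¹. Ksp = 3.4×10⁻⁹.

Precipitation begins when Q = Ksp.
Li₃PO₄(s) ⇌ 3 Li⁺(aq) + PO₄³⁻(aq)
Ksp = [Li⁺]^3[PO₄³⁻] = [PO₄³⁻](0.22)^3
[PO₄³⁻] = 3.4×10⁻⁹ / (0.22)^3 = 3.2×10⁻⁷
[PO₄³⁻] = 3.2×10⁻⁷ mol L⁻¹

3.2×10⁻⁷ M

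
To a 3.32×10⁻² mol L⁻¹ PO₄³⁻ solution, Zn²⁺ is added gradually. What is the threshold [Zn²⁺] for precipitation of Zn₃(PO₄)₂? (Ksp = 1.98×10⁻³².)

Each salt precipitates once Q = Ksp for that salt.
Zn₃(PO₄)₂(s) ⇌ 3 Zn²⁺(aq) + 2 PO₄³⁻(aq)
Ksp = [Zn²⁺]^3[PO₄³⁻]^2 = [Zn²⁺]^3(3.32×10⁻²)^2
[Zn²⁺]^3 = 1.98×10⁻³² / (3.32×10⁻²)^2 = 1.80×10⁻²⁹
[Zn²⁺] = 2.62×10⁻¹⁰ mol L⁻¹

2.62×10⁻¹⁰ M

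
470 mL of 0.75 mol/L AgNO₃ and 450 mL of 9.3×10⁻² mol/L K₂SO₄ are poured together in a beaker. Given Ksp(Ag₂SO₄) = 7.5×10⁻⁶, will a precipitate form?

After mixing, V = 470 mL + 450 mL = 920 mL.
[Ag⁺] = (0.75)(470)/920 = 0.38 mol/L
[SO₄²⁻] = (9.3×10⁻²)(450)/920 = 4.5×10⁻² mol/L
Q = [Ag⁺]^2[SO₄²⁻] = 6.7×10⁻³
Since Q (6.7×10⁻³) exceeds Ksp (7.5×10⁻⁶), Ag₂SO₄ will precipitate.

Yes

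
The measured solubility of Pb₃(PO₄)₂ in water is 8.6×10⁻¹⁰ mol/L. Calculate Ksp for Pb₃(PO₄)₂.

Pb₃(PO₄)₂(s) ⇌ 3 Pb²⁺(aq) + 2 PO₄³⁻(aq)
For each mole of Pb₃(PO₄)₂ that dissolves per liter, [Pb²⁺] = 3s and [PO₄³⁻] = 2s; let s denote this solubility.
Ksp = [Pb²⁺]^3[PO₄³⁻]^2 = (3s)^3 · (2s)^2 = 108s^5
Ksp = 108 × (8.6×10⁻¹⁰)^5 = 5.1×10⁻⁴⁴

Ksp = 5.1×10⁻⁴⁴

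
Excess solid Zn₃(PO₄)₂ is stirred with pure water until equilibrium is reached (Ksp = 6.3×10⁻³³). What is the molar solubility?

Zn₃(PO₄)₂(s) ⇌ 3 Zn²⁺(aq) + 2 PO₄³⁻(aq)
Call the molar solubility s, so that [Zn²⁺] = 3s and [PO₄³⁻] = 2s.
Ksp = [Zn²⁺]^3[PO₄³⁻]^2 = (3s)^3 · (2s)^2 = 108s^5
108s^5 = 6.3×10⁻³³  ⇒  s^5 = 5.8×10⁻³⁵
s = (5.8×10⁻³⁵)^(1/5) = 1.4×10⁻⁷ M

1.4×10⁻⁷ M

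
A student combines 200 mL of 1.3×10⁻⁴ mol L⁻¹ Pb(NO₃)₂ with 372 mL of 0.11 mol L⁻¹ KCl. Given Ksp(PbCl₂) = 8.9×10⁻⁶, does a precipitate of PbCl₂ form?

No

Total volume after mixing = 200 + 372 = 572 mL.
[Pb²⁺] = (1.3×10⁻⁴)(200)/572 = 4.5×10⁻⁵ mol L⁻¹
[Cl⁻] = (0.11)(372)/572 = 7.2×10⁻² mol L⁻¹
Q = [Pb²⁺][Cl⁻]^2 = 2.3×10⁻⁷
Since Q (2.3×10⁻⁷) is less than Ksp (8.9×10⁻⁶), no PbCl₂ precipitates.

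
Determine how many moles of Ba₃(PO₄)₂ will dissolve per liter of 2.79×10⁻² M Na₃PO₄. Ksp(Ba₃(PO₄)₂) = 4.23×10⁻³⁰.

Ba₃(PO₄)₂(s) ⇌ 3 Ba²⁺(aq) + 2 PO₄³⁻(aq)
Let s be the solubility of Ba₃(PO₄)₂ here. The common ion gives [PO₄³⁻] ≈ 2.79×10⁻² M, and [Ba²⁺] = 3s.
Ksp = [Ba²⁺]^3[PO₄³⁻]^2 = (3s)^3(2.79×10⁻²)^2
(3s)^3 = 4.23×10⁻³⁰ / (2.79×10⁻²)^2 = 5.43×10⁻²⁷
s = 5.86×10⁻¹⁰ M

5.86×10⁻¹⁰ M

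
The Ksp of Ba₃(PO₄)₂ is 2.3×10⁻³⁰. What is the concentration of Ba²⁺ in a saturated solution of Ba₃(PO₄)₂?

Ba₃(PO₄)₂(s) ⇌ 3 Ba²⁺(aq) + 2 PO₄³⁻(aq)
With molar solubility s: [Ba²⁺] = 3s, [PO₄³⁻] = 2s.
Ksp = [Ba²⁺]^3[PO₄³⁻]^2 = (3s)^3 · (2s)^2 = 108s^5 = 2.3×10⁻³⁰
s = 4.6×10⁻⁷ mol/L
[Ba²⁺] = 3s = 1.4×10⁻⁶ mol/L

1.4×10⁻⁶ M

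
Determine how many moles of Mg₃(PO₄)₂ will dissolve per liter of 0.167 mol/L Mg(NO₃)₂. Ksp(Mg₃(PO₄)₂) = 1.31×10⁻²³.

Mg₃(PO₄)₂(s) ⇌ 3 Mg²⁺(aq) + 2 PO₄³⁻(aq)
The solution already contains Mg²⁺ at 0.167 mol/L. Let s be the molar solubility of Mg₃(PO₄)₂.
[Mg²⁺] ≈ 0.167 mol/L (common ion dominates); [PO₄³⁻] = 2s.
Ksp = [Mg²⁺]^3[PO₄³⁻]^2 = (0.167)^3(2s)^2
(2s)^2 = 1.31×10⁻²³ / (0.167)^3 = 2.81×10⁻²¹
s = 2.65×10⁻¹¹ mol/L

2.65×10⁻¹¹ M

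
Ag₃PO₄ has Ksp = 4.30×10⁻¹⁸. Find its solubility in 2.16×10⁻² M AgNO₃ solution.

4.27×10⁻¹³ M

Ag₃PO₄(s) ⇌ 3 Ag⁺(aq) + PO₄³⁻(aq)
Ag⁺ is already present at 2.16×10⁻² M. If s mol/L of Ag₃PO₄ dissolves, [PO₄³⁻] = s while [Ag⁺] ≈ 2.16×10⁻² M.
Ksp = [Ag⁺]^3[PO₄³⁻] = (2.16×10⁻²)^3s
s = 4.30×10⁻¹⁸ / (2.16×10⁻²)^3 = 4.27×10⁻¹³
s = 4.27×10⁻¹³ M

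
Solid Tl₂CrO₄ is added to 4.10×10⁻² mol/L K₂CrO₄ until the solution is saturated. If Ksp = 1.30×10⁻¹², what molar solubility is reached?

Tl₂CrO₄(s) ⇌ 2 Tl⁺(aq) + CrO₄²⁻(aq)
CrO₄²⁻ is already present at 4.10×10⁻² mol/L. If s mol/L of Tl₂CrO₄ dissolves, [Tl⁺] = 2s while [CrO₄²⁻] ≈ 4.10×10⁻² mol/L.
Ksp = [Tl⁺]^2[CrO₄²⁻] = (2s)^2(4.10×10⁻²)
(2s)^2 = 1.30×10⁻¹² / (4.10×10⁻²) = 3.17×10⁻¹¹
s = 2.82×10⁻⁶ mol/L

2.82×10⁻⁶ M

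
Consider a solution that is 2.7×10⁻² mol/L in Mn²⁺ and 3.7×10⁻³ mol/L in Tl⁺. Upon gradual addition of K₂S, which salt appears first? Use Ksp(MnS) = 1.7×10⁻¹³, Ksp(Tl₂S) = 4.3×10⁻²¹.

Tl₂S

Each salt precipitates once Q = Ksp for that salt.
For MnS: [S²⁻] = (Ksp/[Mn²⁺]) = 6.3×10⁻¹² mol/L
For Tl₂S: [S²⁻] = (Ksp/[Tl⁺]^2) = 3.1×10⁻¹⁶ mol/L
Tl₂S requires the lower [S²⁻], so it precipitates first.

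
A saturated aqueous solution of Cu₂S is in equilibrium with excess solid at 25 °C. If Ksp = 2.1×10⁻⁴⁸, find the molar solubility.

8.1×10⁻¹⁷ M

Cu₂S(s) ⇌ 2 Cu⁺(aq) + S²⁻(aq)
With molar solubility s: [Cu⁺] = 2s, [S²⁻] = s.
Ksp = [Cu⁺]^2[S²⁻] = (2s)^2 · s = 4s^3
4s^3 = 2.1×10⁻⁴⁸  ⇒  s^3 = 5.3×10⁻⁴⁹
s = 8.1×10⁻¹⁷ mol L⁻¹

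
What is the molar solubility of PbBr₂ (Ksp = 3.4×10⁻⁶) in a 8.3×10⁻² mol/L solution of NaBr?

4.9×10⁻⁴ M

PbBr₂(s) ⇌ Pb²⁺(aq) + 2 Br⁻(aq)
Br⁻ is already present at 8.3×10⁻² mol/L. If s mol/L of PbBr₂ dissolves, [Pb²⁺] = s while [Br⁻] ≈ 8.3×10⁻² mol/L.
Ksp = [Pb²⁺][Br⁻]^2 = s(8.3×10⁻²)^2
s = 3.4×10⁻⁶ / (8.3×10⁻²)^2 = 4.9×10⁻⁴
s = 4.9×10⁻⁴ mol/L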